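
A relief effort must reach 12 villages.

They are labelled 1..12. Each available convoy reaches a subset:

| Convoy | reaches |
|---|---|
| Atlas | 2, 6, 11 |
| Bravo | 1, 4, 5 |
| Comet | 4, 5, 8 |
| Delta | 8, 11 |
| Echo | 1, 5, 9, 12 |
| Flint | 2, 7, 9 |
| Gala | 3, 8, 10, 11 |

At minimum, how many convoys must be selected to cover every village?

5

Take {Atlas, Bravo, Echo, Flint, Gala}. Their union is {1, 2, 3, 4, 5, 6, 7, 8, 9, 10, 11, 12}, which is all 12 villages.
No 4 of the 7 convoys cover everything (all 35 combinations miss at least one village), so 5 is optimal.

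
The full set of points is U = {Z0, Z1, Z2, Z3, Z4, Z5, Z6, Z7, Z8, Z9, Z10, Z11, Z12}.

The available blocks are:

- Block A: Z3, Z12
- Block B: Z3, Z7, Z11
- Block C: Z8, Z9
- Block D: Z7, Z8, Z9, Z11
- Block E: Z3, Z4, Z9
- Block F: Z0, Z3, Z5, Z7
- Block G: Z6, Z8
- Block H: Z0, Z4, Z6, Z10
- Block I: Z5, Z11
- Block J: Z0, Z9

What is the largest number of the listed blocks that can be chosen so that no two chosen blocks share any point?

A, G, I, J are pairwise disjoint (A={Z3,Z12}; G={Z6,Z8}; I={Z5,Z11}; J={Z0,Z9}).
Every remaining block overlaps one of these, and no 5 of the listed blocks are pairwise disjoint, so 4 is the maximum.

4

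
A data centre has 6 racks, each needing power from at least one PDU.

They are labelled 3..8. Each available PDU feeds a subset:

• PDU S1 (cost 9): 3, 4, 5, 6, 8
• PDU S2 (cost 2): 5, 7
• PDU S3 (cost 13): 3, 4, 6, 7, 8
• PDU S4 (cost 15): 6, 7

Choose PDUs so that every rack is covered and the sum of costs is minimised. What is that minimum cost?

11

S1, S2 together cover every rack (S1 ∪ S2 = {3, 4, 5, 6, 7, 8}); total cost 9 + 2 = 11.
No covering selection has total cost below 11.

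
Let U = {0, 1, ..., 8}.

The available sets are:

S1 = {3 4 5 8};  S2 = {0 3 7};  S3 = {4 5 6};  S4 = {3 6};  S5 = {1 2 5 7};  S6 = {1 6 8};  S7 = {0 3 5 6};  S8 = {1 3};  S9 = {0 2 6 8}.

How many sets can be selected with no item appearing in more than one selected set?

2

S3, S8 are pairwise disjoint (S3={4,5,6}; S8={1,3}).
Every remaining set overlaps one of these, and no 3 of the listed sets are pairwise disjoint, so 2 is the maximum.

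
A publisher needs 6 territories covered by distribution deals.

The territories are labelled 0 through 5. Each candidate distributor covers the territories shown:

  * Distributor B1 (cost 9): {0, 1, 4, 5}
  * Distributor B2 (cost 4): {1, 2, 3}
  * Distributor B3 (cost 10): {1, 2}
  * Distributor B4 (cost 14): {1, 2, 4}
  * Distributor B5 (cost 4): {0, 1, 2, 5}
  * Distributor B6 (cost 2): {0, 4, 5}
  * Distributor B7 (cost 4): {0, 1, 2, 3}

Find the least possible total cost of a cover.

6

B2, B6 together cover every territory (B2 ∪ B6 = {0, 1, 2, 3, 4, 5}); total cost 4 + 2 = 6.
No covering selection has total cost below 6.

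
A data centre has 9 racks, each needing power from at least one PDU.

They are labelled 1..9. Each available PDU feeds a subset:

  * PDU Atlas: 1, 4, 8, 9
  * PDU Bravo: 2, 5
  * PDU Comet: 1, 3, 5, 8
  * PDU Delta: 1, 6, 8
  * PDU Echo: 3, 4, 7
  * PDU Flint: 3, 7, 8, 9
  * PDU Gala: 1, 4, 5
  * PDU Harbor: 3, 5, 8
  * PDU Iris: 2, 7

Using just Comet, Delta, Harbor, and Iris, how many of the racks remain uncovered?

2

Union of Comet, Delta, Harbor, Iris = {1, 2, 3, 5, 6, 7, 8}.
Not covered: 4, 9 — 2 racks.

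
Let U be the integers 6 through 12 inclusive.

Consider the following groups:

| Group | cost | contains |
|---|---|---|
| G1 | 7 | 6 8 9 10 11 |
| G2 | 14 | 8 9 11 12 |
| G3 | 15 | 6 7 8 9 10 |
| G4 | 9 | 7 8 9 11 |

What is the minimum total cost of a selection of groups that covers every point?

G2, G3 together cover every point (G2 ∪ G3 = {6, 7, 8, 9, 10, 11, 12}); total cost 14 + 15 = 29.
The greedy pick G1, G4, G2 costs 30; no covering selection beats 29.

29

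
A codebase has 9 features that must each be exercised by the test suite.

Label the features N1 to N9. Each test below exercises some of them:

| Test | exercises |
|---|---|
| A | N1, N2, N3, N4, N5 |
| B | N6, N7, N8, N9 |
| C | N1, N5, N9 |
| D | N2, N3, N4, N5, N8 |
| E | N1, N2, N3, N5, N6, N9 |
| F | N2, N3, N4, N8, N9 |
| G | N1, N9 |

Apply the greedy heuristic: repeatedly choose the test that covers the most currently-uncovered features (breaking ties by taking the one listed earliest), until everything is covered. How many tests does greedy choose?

Greedy: pick E (covers 6 new) → pick B (covers 2 new) → pick A (covers 1 new). Total picks: 3.
(The true minimum cover uses only 2 tests, so greedy is not optimal here.)

3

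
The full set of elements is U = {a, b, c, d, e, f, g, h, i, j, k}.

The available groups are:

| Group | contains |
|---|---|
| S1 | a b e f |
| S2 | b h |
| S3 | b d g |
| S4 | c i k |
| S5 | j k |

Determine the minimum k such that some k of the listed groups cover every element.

S1 and S2 and S3 and S4 and S5 together: S1 ∪ S2 ∪ S3 ∪ S4 ∪ S5 = {a, b, c, d, e, f, g, h, i, j, k} — every element is covered.
No 4 of the 5 groups cover everything (all 5 combinations miss at least one element), so 5 is optimal.

5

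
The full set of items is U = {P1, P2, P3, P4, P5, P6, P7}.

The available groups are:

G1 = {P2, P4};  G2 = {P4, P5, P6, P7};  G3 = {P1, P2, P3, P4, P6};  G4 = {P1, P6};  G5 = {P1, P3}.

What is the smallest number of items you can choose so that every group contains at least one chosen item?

Take H = {P1, P4}. Each listed group contains at least one of these, so H is a hitting set of size 2.
The groups G1, G4 are pairwise disjoint, so any hitting set needs a separate item for each — at least 2. Hence 2 is optimal.

2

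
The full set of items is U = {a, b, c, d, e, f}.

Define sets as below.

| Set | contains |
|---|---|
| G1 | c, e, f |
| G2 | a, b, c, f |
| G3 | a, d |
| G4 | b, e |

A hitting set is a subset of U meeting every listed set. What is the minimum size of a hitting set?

2

Take H = {a, e}. Each listed set contains at least one of these, so H is a hitting set of size 2.
The sets G3, G4 are pairwise disjoint, so any hitting set needs a separate item for each — at least 2. Hence 2 is optimal.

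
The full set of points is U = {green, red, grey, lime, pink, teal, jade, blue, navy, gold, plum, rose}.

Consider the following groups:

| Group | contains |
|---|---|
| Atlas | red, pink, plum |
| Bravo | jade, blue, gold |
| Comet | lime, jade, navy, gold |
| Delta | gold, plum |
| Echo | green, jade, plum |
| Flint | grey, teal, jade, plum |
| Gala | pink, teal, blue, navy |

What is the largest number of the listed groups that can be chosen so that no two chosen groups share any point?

2

Atlas, Bravo are pairwise disjoint (Atlas={red,pink,plum}; Bravo={jade,blue,gold}).
Every remaining group overlaps one of these, and no 3 of the listed groups are pairwise disjoint, so 2 is the maximum.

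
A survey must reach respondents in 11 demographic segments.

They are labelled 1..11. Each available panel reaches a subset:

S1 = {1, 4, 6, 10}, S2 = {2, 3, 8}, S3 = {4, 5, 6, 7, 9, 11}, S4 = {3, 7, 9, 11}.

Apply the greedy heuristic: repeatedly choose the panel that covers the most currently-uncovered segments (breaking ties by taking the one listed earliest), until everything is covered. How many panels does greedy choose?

Greedy: pick S3 (covers 6 new) → pick S2 (covers 3 new) → pick S1 (covers 2 new). Total picks: 3.

3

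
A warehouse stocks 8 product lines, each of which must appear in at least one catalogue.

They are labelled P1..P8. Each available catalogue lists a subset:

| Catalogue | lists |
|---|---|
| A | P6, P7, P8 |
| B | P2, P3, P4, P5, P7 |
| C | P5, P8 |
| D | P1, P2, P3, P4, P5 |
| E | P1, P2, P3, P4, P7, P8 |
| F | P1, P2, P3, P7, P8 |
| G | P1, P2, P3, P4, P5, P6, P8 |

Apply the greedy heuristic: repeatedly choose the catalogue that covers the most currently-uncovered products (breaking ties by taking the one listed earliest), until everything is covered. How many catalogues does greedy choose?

2

Greedy: pick G (covers 7 new) → pick A (covers 1 new). Total picks: 2.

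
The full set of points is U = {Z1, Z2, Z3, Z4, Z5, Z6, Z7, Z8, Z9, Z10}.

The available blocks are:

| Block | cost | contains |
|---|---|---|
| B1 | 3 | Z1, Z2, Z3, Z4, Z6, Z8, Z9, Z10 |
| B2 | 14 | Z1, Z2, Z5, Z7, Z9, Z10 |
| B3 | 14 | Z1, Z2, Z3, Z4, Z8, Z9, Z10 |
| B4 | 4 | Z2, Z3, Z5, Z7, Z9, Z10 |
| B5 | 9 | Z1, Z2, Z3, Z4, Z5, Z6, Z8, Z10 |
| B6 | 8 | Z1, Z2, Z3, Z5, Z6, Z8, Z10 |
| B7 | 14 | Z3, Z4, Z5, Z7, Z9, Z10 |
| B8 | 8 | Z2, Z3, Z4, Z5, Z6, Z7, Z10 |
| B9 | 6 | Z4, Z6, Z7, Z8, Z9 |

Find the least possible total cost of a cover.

B1, B4 together cover every point (B1 ∪ B4 = {Z1, Z2, Z3, Z4, Z5, Z6, Z7, Z8, Z9, Z10}); total cost 3 + 4 = 7.
No covering selection has total cost below 7.

7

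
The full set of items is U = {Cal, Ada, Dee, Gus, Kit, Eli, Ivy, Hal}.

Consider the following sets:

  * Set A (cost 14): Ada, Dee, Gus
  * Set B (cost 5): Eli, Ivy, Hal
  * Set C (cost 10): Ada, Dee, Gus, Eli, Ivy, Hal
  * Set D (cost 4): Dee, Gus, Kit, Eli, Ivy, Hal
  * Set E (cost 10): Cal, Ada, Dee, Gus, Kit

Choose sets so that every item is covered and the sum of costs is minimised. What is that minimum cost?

14

D, E together cover every item (D ∪ E = {Cal, Ada, Dee, Gus, Kit, Eli, Ivy, Hal}); total cost 4 + 10 = 14.
No covering selection has total cost below 14.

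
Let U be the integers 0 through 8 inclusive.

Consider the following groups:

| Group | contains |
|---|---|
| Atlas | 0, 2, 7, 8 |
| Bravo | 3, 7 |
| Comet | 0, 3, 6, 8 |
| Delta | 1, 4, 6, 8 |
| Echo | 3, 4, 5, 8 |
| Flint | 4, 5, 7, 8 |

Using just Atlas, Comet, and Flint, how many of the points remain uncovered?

1

Union of Atlas, Comet, Flint = {0, 2, 3, 4, 5, 6, 7, 8}.
Not covered: 1 — 1 point.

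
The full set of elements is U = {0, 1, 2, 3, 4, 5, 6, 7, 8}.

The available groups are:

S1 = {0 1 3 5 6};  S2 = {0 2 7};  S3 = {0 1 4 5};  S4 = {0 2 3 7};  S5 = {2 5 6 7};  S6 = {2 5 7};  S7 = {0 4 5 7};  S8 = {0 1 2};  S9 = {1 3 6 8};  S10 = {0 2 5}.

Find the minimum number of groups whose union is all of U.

3

Take {S3, S4, S9}. Their union is {0, 1, 2, 3, 4, 5, 6, 7, 8}, which is all 9 elements.
Only S9 contains 8, so S9 is forced; the remaining 5 elements need at least 2 more groups (each remaining group adds at most 4) — so at least 3 groups are needed, and 3 is optimal.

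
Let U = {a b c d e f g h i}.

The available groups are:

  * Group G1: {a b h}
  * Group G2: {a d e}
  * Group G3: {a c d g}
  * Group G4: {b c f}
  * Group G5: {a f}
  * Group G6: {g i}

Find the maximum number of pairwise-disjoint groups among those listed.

G2, G4, G6 are pairwise disjoint (G2={a,d,e}; G4={b,c,f}; G6={g,i}).
Every remaining group overlaps one of these, and no 4 of the listed groups are pairwise disjoint, so 3 is the maximum.

3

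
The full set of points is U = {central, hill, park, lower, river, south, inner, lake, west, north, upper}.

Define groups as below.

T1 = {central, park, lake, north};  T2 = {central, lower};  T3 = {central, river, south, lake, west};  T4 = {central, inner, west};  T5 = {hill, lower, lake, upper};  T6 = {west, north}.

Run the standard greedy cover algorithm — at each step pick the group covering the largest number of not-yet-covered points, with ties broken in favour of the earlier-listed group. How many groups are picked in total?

4

Greedy: pick T3 (covers 5 new) → pick T5 (covers 3 new) → pick T1 (covers 2 new) → pick T4 (covers 1 new). Total picks: 4.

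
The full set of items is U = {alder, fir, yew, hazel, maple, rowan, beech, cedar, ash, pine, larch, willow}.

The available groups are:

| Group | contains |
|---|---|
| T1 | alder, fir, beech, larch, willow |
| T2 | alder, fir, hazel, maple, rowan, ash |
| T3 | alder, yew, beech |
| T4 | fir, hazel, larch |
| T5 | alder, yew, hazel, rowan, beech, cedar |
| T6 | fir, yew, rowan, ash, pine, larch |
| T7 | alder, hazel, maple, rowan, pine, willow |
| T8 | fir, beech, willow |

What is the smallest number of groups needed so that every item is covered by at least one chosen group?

T5 and T6 and T7 together: T5 ∪ T6 ∪ T7 = {alder, fir, yew, hazel, maple, rowan, beech, cedar, ash, pine, larch, willow} — every item is covered.
Only T5 contains cedar, so T5 is forced; the remaining 6 items need at least 2 more groups (each remaining group adds at most 4) — so at least 3 groups are needed, and 3 is optimal.

3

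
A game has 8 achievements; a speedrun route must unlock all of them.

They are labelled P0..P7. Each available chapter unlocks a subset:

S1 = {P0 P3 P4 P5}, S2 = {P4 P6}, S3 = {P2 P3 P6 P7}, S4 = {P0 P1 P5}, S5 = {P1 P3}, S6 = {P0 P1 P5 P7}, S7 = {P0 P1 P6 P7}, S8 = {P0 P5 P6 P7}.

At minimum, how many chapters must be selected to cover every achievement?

3

S1 and S3 and S4 together: S1 ∪ S3 ∪ S4 = {P0, P1, P2, P3, P4, P5, P6, P7} — every achievement is covered.
Only S3 contains P2, so S3 is forced; the remaining 4 achievements need at least 2 more chapters (each remaining chapter adds at most 3) — so at least 3 chapters are needed, and 3 is optimal.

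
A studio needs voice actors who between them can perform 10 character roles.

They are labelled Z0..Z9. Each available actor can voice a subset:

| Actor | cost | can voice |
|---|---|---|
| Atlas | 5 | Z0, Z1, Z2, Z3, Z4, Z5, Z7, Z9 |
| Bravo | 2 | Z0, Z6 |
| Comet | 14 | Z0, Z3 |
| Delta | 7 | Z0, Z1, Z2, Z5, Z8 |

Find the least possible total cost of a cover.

14

Atlas, Bravo, Delta together cover every role (Atlas ∪ Bravo ∪ Delta = {Z0, Z1, Z2, Z3, Z4, Z5, Z6, Z7, Z8, Z9}); total cost 5 + 2 + 7 = 14.
No covering selection has total cost below 14.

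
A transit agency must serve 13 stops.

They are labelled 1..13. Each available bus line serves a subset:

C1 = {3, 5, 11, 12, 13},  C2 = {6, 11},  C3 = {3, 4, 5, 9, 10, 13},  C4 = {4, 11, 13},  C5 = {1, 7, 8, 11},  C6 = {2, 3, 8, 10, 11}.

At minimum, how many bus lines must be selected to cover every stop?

5

Take {C1, C2, C3, C5, C6}. Their union is {1, 2, 3, 4, 5, 6, 7, 8, 9, 10, 11, 12, 13}, which is all 13 stops.
No 4 of the 6 bus lines cover everything (all 15 combinations miss at least one stop), so 5 is optimal.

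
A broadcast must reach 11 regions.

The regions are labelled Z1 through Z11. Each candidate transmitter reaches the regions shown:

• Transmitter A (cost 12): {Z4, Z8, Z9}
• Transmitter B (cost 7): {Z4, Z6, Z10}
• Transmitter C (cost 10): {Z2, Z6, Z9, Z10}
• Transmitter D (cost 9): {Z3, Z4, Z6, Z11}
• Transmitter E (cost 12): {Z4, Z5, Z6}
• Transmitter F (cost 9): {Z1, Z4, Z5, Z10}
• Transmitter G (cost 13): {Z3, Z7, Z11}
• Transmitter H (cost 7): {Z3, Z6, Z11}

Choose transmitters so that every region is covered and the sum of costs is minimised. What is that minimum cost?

44

A, C, F, G together cover every region (A ∪ C ∪ F ∪ G = {Z1, Z2, Z3, Z4, Z5, Z6, Z7, Z8, Z9, Z10, Z11}); total cost 12 + 10 + 9 + 13 = 44.
The greedy pick D, F, C, A, G costs 53; no covering selection beats 44.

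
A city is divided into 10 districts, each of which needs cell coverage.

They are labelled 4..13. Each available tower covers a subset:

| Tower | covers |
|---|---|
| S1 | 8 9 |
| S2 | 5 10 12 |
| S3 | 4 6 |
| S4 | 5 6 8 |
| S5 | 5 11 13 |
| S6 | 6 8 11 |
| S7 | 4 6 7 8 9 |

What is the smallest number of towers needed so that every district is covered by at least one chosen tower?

Take {S2, S5, S7}. Their union is {4, 5, 6, 7, 8, 9, 10, 11, 12, 13}, which is all 10 districts.
Only S7 contains 7, so S7 is forced; the remaining 5 districts need at least 2 more towers (each remaining tower adds at most 3) — so at least 3 towers are needed, and 3 is optimal.

3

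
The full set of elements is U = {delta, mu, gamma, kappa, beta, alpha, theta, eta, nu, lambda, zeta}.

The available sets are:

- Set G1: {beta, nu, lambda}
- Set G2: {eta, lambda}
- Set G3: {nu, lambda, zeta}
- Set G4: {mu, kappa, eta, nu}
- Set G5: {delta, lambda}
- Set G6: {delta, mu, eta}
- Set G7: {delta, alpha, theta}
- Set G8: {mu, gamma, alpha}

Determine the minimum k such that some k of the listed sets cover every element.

Take {G1, G3, G4, G7, G8}. Their union is {delta, mu, gamma, kappa, beta, alpha, theta, eta, nu, lambda, zeta}, which is all 11 elements.
No 4 of the 8 sets cover everything (all 70 combinations miss at least one element), so 5 is optimal.

5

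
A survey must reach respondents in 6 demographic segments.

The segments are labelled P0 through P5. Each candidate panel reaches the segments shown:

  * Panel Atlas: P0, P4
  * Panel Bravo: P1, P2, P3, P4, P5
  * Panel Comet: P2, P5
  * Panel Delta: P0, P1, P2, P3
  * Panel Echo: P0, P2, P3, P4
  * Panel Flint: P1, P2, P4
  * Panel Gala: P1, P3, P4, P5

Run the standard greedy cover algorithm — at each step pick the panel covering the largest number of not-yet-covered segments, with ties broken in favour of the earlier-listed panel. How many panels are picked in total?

Greedy: pick Bravo (covers 5 new) → pick Atlas (covers 1 new). Total picks: 2.

2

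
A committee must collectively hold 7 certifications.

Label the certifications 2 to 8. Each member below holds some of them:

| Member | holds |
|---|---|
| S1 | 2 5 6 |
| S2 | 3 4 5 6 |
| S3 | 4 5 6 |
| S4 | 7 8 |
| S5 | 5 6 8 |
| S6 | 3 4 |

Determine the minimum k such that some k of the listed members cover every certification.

3

Take {S1, S4, S6}. Their union is {2, 3, 4, 5, 6, 7, 8}, which is all 7 certifications.
Only S1 contains 2, so S1 is forced; the remaining 4 certifications need at least 2 more members (each remaining member adds at most 2) — so at least 3 members are needed, and 3 is optimal.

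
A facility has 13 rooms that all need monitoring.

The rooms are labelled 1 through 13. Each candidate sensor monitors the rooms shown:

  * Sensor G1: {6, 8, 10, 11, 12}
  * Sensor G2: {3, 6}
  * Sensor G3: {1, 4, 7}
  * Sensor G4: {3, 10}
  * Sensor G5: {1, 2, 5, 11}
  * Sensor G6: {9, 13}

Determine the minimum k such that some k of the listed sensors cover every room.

5

Take {G1, G2, G3, G5, G6}. Their union is {1, 2, 3, 4, 5, 6, 7, 8, 9, 10, 11, 12, 13}, which is all 13 rooms.
No 4 of the 6 sensors cover everything (all 15 combinations miss at least one room), so 5 is optimal.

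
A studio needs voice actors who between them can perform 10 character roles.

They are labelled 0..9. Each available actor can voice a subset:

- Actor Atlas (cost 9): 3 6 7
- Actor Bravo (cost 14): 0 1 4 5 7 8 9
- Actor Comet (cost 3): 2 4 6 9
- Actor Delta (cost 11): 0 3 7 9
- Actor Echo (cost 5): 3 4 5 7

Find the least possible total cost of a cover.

22

Bravo, Comet, Echo together cover every role (Bravo ∪ Comet ∪ Echo = {0, 1, 2, 3, 4, 5, 6, 7, 8, 9}); total cost 14 + 3 + 5 = 22.
No covering selection has total cost below 22.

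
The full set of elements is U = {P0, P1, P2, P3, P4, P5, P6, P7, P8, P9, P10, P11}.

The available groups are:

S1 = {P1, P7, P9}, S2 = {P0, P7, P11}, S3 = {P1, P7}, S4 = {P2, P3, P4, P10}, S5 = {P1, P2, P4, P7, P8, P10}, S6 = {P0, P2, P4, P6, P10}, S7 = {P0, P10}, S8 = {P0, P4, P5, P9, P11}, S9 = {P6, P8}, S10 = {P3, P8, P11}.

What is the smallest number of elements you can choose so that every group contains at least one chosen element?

H = {P6, P7, P10, P11} meets every group (each contains at least one member of H), and |H| = 4.
No choice of 3 elements meets every group, so 4 is the minimum.

4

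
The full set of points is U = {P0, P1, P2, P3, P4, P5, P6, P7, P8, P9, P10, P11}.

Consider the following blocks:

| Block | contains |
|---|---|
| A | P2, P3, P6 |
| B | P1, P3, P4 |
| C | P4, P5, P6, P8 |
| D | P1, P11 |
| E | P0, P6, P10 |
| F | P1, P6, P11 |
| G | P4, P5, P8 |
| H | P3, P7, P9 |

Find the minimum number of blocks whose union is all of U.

Take {A, C, D, E, H}. Their union is {P0, P1, P2, P3, P4, P5, P6, P7, P8, P9, P10, P11}, which is all 12 points.
No 4 of the 8 blocks cover everything (all 70 combinations miss at least one point), so 5 is optimal.

5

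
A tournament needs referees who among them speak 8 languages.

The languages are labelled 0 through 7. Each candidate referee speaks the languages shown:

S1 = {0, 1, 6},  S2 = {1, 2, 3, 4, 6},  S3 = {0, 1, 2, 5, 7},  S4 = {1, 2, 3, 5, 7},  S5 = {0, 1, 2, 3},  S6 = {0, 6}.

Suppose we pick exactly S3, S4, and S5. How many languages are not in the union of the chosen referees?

2

Union of S3, S4, S5 = {0, 1, 2, 3, 5, 7}.
Not covered: 4, 6 — 2 languages.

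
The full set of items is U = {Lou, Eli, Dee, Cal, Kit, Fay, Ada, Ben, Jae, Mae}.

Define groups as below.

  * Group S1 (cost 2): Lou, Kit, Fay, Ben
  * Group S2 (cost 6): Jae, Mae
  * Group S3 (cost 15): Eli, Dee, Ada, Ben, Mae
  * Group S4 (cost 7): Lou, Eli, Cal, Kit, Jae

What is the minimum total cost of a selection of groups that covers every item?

S1, S3, S4 together cover every item (S1 ∪ S3 ∪ S4 = {Lou, Eli, Dee, Cal, Kit, Fay, Ada, Ben, Jae, Mae}); total cost 2 + 15 + 7 = 24.
No covering selection has total cost below 24.

24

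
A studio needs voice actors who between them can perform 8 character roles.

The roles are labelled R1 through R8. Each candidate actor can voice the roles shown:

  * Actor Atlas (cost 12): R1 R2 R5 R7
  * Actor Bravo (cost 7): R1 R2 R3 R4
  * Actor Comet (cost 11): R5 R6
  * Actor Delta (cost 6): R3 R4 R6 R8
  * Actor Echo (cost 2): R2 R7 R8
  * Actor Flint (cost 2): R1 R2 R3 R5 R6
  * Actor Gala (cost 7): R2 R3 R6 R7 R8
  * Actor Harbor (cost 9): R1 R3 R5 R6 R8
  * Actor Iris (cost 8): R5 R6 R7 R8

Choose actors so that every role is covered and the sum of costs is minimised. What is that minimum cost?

Delta, Echo, Flint together cover every role (Delta ∪ Echo ∪ Flint = {R1, R2, R3, R4, R5, R6, R7, R8}); total cost 6 + 2 + 2 = 10.
No covering selection has total cost below 10.

10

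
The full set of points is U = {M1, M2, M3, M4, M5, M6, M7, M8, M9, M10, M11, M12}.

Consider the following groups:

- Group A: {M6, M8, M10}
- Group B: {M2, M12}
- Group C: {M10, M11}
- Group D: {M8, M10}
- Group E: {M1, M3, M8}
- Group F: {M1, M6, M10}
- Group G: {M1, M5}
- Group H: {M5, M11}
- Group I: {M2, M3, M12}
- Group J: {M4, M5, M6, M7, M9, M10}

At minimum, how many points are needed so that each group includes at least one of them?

T = {M1, M5, M10, M12} meets every group (each contains at least one member of T), and |T| = 4.
No choice of 3 points meets every group, so 4 is the minimum.

4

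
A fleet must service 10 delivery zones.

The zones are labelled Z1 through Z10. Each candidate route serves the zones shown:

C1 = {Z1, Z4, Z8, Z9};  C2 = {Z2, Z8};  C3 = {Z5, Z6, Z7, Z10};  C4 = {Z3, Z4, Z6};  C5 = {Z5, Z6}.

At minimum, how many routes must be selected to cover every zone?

Take {C1, C2, C3, C4}. Their union is {Z1, Z2, Z3, Z4, Z5, Z6, Z7, Z8, Z9, Z10}, which is all 10 zones.
Only C4 contains Z3, so C4 is forced; the remaining 7 zones need at least 3 more routes (each remaining route adds at most 3) — so at least 4 routes are needed, and 4 is optimal.

4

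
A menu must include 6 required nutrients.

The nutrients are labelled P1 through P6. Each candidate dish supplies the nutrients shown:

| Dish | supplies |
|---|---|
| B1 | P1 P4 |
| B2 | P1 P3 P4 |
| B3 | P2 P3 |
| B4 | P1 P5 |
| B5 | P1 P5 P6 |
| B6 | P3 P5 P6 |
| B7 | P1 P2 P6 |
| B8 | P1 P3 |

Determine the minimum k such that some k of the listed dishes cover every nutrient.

3

Take {B2, B4, B7}. Their union is {P1, P2, P3, P4, P5, P6}, which is all 6 nutrients.
No 2 of the 8 dishes cover everything (all 28 combinations miss at least one nutrient), so 3 is optimal.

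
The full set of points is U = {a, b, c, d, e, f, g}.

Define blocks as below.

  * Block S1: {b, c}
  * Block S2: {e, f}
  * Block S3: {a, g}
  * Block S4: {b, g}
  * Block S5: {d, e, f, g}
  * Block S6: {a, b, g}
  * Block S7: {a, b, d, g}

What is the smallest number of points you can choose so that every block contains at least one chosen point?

Take H = {c, f, g}. Each listed block contains at least one of these, so H is a hitting set of size 3.
The blocks S1, S2, S3 are pairwise disjoint, so any hitting set needs a separate point for each — at least 3. Hence 3 is optimal.

3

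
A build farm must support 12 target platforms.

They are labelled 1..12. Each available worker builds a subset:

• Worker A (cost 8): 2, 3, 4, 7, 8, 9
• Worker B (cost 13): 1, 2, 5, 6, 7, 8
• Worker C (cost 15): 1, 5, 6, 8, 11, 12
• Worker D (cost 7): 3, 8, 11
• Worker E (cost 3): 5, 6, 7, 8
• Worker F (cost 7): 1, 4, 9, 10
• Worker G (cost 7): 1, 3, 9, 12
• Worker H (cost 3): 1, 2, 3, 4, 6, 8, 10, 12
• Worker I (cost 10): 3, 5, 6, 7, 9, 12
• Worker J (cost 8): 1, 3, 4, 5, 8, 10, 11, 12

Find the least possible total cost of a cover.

19

A, E, J together cover every platform (A ∪ E ∪ J = {1, 2, 3, 4, 5, 6, 7, 8, 9, 10, 11, 12}); total cost 8 + 3 + 8 = 19.
The greedy pick H, E, D, F costs 20; no covering selection beats 19.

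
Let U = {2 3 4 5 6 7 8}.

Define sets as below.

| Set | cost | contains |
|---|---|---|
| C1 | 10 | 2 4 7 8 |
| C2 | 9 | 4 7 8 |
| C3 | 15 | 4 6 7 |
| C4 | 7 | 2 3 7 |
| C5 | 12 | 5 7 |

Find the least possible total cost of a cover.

43

C2, C3, C4, C5 together cover every item (C2 ∪ C3 ∪ C4 ∪ C5 = {2, 3, 4, 5, 6, 7, 8}); total cost 9 + 15 + 7 + 12 = 43.
No covering selection has total cost below 43.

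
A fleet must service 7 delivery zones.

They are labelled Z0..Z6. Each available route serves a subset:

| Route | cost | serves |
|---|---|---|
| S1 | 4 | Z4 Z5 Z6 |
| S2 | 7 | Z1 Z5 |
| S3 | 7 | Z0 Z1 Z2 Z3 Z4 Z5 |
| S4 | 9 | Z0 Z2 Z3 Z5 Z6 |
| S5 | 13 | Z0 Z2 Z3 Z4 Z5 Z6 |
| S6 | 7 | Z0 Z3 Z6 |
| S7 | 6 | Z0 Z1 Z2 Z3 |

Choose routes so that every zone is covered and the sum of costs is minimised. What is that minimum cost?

10

S1, S7 together cover every zone (S1 ∪ S7 = {Z0, Z1, Z2, Z3, Z4, Z5, Z6}); total cost 4 + 6 = 10.
The greedy pick S3, S1 costs 11; no covering selection beats 10.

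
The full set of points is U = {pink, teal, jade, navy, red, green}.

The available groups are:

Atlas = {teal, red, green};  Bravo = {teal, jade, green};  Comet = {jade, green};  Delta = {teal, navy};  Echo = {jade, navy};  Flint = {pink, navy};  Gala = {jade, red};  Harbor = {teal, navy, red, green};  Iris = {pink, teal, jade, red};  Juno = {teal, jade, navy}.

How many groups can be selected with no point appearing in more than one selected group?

2

Comet, Flint are pairwise disjoint (Comet={jade,green}; Flint={pink,navy}).
Every remaining group overlaps one of these, and no 3 of the listed groups are pairwise disjoint, so 2 is the maximum.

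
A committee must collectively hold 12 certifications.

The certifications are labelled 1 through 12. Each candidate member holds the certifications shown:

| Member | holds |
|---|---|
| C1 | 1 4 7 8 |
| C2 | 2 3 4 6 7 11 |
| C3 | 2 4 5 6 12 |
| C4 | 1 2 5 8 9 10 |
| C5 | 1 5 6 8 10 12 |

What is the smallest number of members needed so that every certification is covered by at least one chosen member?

3

Take {C2, C3, C4}. Their union is {1, 2, 3, 4, 5, 6, 7, 8, 9, 10, 11, 12}, which is all 12 certifications.
Only C2 contains 3, so C2 is forced; the remaining 6 certifications need at least 2 more members (each remaining member adds at most 5) — so at least 3 members are needed, and 3 is optimal.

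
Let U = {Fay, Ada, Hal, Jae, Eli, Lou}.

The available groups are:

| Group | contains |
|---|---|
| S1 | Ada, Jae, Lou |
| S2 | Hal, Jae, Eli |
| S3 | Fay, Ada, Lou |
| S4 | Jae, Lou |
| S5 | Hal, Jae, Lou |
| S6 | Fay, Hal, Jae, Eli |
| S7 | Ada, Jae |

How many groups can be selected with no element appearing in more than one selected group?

2

S2, S3 are pairwise disjoint (S2={Hal,Jae,Eli}; S3={Fay,Ada,Lou}).
Every remaining group overlaps one of these, and no 3 of the listed groups are pairwise disjoint, so 2 is the maximum.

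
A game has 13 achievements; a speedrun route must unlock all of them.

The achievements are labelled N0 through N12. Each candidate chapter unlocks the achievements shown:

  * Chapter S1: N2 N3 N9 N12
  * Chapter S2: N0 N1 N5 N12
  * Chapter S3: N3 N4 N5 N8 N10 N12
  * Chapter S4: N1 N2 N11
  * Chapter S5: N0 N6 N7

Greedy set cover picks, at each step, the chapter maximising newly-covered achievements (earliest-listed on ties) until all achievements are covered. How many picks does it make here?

4

Greedy: pick S3 (covers 6 new) → pick S4 (covers 3 new) → pick S5 (covers 3 new) → pick S1 (covers 1 new). Total picks: 4.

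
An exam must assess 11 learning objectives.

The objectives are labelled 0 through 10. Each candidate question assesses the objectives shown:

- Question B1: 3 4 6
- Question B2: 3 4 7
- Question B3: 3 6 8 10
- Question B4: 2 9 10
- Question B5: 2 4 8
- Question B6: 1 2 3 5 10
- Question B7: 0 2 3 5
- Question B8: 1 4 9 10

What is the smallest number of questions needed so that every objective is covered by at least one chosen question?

4

B2 and B3 and B7 and B8 together: B2 ∪ B3 ∪ B7 ∪ B8 = {0, 1, 2, 3, 4, 5, 6, 7, 8, 9, 10} — every objective is covered.
No 3 of the 8 questions cover everything (all 56 combinations miss at least one objective), so 4 is optimal.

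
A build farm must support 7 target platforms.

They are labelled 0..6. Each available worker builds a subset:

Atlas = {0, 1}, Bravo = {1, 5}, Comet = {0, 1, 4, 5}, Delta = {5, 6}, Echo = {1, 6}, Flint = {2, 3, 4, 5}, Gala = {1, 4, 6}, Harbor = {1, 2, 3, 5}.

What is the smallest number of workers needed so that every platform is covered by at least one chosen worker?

3

Take {Comet, Gala, Harbor}. Their union is {0, 1, 2, 3, 4, 5, 6}, which is all 7 platforms.
No 2 of the 8 workers cover everything (all 28 combinations miss at least one platform), so 3 is optimal.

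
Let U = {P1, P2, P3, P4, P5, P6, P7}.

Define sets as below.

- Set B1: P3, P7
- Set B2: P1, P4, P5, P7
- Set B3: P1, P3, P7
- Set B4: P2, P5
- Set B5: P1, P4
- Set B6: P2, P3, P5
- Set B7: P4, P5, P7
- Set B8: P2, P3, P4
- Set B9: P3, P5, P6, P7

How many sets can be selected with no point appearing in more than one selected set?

3

B1, B4, B5 are pairwise disjoint (B1={P3,P7}; B4={P2,P5}; B5={P1,P4}).
Every remaining set overlaps one of these, and no 4 of the listed sets are pairwise disjoint, so 3 is the maximum.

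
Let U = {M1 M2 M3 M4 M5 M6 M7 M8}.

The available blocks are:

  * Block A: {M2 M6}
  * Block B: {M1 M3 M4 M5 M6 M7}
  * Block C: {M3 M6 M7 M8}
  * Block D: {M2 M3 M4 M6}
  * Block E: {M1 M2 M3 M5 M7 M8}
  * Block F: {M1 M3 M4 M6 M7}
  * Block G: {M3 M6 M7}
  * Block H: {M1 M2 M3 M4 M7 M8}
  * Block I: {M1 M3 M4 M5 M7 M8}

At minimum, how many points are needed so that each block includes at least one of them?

2

Take T = {M3, M6}. Each listed block contains at least one of these, so T is a hitting set of size 2.
The blocks A, I are pairwise disjoint, so any hitting set needs a separate point for each — at least 2. Hence 2 is optimal.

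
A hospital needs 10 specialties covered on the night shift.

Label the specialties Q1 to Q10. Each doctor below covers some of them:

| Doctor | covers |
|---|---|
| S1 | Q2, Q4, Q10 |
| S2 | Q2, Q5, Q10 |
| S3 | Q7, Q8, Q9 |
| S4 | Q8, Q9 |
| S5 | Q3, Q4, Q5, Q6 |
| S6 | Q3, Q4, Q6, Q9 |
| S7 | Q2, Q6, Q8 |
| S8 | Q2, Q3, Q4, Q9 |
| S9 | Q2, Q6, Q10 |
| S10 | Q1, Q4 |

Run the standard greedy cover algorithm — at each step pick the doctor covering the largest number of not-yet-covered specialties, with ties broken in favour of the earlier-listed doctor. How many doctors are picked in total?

4

Greedy: pick S5 (covers 4 new) → pick S3 (covers 3 new) → pick S1 (covers 2 new) → pick S10 (covers 1 new). Total picks: 4.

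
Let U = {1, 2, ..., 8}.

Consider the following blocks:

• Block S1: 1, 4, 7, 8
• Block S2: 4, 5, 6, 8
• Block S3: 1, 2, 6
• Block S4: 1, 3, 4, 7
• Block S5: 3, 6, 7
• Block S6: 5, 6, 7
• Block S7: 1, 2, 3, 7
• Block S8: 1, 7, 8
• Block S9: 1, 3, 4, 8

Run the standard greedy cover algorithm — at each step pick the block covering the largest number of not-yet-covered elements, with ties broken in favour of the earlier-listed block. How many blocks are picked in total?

3

Greedy: pick S1 (covers 4 new) → pick S2 (covers 2 new) → pick S7 (covers 2 new). Total picks: 3.
(The true minimum cover uses only 2 blocks, so greedy is not optimal here.)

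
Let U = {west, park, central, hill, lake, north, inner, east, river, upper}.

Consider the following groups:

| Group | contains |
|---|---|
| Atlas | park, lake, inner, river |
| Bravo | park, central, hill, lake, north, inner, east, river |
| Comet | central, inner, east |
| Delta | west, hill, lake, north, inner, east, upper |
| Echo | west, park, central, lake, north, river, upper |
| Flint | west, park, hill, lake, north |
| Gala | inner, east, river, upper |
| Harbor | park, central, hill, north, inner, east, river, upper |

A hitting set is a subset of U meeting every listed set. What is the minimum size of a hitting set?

H = {lake, inner} meets every group (each contains at least one member of H), and |H| = 2.
The groups Comet, Flint are pairwise disjoint, so any hitting set needs a separate element for each — at least 2. Hence 2 is optimal.

2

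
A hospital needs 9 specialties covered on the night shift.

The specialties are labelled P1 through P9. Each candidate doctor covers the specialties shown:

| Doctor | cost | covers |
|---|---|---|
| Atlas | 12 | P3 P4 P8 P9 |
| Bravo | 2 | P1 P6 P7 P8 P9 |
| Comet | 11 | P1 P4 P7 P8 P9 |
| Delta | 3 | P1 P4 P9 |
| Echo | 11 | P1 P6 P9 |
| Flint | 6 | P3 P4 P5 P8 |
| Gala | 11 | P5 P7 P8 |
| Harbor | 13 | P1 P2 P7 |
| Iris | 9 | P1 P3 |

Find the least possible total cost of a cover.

Bravo, Flint, Harbor together cover every specialty (Bravo ∪ Flint ∪ Harbor = {P1, P2, P3, P4, P5, P6, P7, P8, P9}); total cost 2 + 6 + 13 = 21.
No covering selection has total cost below 21.

21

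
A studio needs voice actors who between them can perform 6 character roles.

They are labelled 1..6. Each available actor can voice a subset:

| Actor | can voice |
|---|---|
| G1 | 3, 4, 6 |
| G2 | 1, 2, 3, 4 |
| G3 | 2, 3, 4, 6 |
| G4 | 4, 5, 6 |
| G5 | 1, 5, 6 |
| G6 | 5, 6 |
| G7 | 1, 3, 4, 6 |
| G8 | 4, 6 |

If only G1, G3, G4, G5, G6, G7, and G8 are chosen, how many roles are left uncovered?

Union of G1, G3, G4, G5, G6, G7, G8 = {1, 2, 3, 4, 5, 6} — that's every role, so 0 are uncovered.

0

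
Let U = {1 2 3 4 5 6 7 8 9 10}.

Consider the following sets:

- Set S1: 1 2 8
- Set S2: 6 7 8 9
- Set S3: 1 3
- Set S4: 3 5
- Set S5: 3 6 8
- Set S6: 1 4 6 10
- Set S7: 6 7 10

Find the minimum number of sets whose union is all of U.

S1, S2, S4, and S6 cover everything between them: the union {1, 2, 3, 4, 5, 6, 7, 8, 9, 10} is all of U.
Only S1 contains 2, so S1 is forced; the remaining 7 elements need at least 3 more sets (each remaining set adds at most 3) — so at least 4 sets are needed, and 4 is optimal.

4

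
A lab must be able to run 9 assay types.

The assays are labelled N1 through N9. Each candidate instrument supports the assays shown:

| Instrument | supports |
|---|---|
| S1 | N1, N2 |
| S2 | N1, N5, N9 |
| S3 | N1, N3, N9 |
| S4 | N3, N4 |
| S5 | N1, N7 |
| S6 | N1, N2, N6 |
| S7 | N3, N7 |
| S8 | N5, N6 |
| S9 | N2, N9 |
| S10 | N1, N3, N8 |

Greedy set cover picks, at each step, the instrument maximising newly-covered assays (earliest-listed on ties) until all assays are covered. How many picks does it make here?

5

Greedy: pick S2 (covers 3 new) → pick S4 (covers 2 new) → pick S6 (covers 2 new) → pick S5 (covers 1 new) → pick S10 (covers 1 new). Total picks: 5.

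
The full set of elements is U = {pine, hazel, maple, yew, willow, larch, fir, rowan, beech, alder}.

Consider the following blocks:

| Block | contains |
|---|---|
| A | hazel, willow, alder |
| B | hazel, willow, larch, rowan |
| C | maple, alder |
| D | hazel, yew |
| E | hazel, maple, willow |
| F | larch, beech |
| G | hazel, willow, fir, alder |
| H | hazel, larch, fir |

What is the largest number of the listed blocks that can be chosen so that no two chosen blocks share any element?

C, D, F are pairwise disjoint (C={maple,alder}; D={hazel,yew}; F={larch,beech}).
Every remaining block overlaps one of these, and no 4 of the listed blocks are pairwise disjoint, so 3 is the maximum.

3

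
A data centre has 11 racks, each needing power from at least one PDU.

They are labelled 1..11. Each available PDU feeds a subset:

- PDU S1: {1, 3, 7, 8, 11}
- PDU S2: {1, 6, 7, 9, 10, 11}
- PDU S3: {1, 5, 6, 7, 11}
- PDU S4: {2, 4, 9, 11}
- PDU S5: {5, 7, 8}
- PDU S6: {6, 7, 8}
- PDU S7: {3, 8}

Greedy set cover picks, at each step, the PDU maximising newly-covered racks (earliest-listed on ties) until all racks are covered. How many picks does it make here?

Greedy: pick S2 (covers 6 new) → pick S1 (covers 2 new) → pick S4 (covers 2 new) → pick S3 (covers 1 new). Total picks: 4.

4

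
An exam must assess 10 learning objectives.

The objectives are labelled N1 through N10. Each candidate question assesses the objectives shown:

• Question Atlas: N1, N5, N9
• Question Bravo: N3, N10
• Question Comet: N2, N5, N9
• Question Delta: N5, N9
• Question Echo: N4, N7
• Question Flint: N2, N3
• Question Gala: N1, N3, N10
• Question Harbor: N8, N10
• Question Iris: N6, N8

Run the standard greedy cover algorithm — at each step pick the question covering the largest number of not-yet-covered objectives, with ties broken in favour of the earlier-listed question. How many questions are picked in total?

5

Greedy: pick Atlas (covers 3 new) → pick Bravo (covers 2 new) → pick Echo (covers 2 new) → pick Iris (covers 2 new) → pick Comet (covers 1 new). Total picks: 5.
(The true minimum cover uses only 4 questions, so greedy is not optimal here.)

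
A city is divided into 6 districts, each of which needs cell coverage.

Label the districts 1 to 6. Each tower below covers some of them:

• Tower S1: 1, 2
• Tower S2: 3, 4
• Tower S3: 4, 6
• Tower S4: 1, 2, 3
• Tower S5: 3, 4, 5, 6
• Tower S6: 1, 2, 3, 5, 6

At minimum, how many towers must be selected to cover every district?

Take {S4, S5}. Their union is {1, 2, 3, 4, 5, 6}, which is all 6 districts.
No single tower has all 6 districts (the largest, S6, has 5), so 2 is optimal.

2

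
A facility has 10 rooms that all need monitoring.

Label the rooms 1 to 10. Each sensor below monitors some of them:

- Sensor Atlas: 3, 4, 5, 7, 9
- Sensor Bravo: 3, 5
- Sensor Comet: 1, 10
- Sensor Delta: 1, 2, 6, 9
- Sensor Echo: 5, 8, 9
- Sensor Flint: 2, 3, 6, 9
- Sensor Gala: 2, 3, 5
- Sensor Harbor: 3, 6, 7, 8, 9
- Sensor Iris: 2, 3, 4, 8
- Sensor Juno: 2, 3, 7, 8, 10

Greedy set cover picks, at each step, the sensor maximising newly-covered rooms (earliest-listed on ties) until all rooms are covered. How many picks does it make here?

3

Greedy: pick Atlas (covers 5 new) → pick Delta (covers 3 new) → pick Juno (covers 2 new). Total picks: 3.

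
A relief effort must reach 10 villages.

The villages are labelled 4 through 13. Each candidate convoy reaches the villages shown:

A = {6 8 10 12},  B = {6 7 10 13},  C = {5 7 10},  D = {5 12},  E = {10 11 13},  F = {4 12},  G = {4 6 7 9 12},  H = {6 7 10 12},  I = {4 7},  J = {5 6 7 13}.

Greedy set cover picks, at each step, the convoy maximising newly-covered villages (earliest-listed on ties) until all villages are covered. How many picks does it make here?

4

Greedy: pick G (covers 5 new) → pick E (covers 3 new) → pick A (covers 1 new) → pick C (covers 1 new). Total picks: 4.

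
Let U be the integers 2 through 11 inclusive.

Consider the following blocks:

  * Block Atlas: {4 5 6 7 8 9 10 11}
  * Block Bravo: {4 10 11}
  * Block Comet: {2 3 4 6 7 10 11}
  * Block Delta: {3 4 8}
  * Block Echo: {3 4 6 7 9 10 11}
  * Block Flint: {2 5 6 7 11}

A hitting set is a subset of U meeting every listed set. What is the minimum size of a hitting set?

Take H = {4, 7}. Each listed block contains at least one of these, so H is a hitting set of size 2.
The blocks Delta, Flint are pairwise disjoint, so any hitting set needs a separate point for each — at least 2. Hence 2 is optimal.

2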